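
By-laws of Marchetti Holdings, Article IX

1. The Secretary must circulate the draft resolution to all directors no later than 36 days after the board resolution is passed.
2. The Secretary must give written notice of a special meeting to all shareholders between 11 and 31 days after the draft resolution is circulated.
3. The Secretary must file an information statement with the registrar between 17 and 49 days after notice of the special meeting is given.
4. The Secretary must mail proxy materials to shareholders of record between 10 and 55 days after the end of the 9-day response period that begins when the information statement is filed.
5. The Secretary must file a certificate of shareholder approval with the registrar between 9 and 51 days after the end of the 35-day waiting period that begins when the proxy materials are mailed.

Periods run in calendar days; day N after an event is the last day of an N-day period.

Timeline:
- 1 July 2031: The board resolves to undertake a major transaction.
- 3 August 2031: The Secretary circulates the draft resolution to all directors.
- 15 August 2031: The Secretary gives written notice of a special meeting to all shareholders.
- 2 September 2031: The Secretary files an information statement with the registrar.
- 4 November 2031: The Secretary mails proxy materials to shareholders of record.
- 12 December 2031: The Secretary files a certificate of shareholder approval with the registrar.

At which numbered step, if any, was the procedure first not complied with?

Step 1: 36 days after 1 July 2031 (when the board resolution is passed) is 6 August 2031; 3 August 2031 is within that limit.
Step 2: the window is 11–31 days after 3 August 2031 (when the draft resolution is circulated), so 14 August 2031 through 3 September 2031; 15 August 2031 falls inside that range.
Step 3: the window is 17–49 days after 15 August 2031 (when notice of the special meeting is given), so 1 September 2031 through 3 October 2031; 2 September 2031 falls inside that range.
Step 4: the window is 10–55 days after 11 September 2031 (end of the 9-day response period, which began when the information statement is filed on 2 September 2031), so 21 September 2031 through 5 November 2031; 4 November 2031 falls inside that range.
Step 5: the window is 9–51 days after 9 December 2031 (end of the 35-day waiting period, which began when the proxy materials are mailed on 4 November 2031), so 18 December 2031 through 29 January 2032; 12 December 2031 is 6 days too early.

Step 5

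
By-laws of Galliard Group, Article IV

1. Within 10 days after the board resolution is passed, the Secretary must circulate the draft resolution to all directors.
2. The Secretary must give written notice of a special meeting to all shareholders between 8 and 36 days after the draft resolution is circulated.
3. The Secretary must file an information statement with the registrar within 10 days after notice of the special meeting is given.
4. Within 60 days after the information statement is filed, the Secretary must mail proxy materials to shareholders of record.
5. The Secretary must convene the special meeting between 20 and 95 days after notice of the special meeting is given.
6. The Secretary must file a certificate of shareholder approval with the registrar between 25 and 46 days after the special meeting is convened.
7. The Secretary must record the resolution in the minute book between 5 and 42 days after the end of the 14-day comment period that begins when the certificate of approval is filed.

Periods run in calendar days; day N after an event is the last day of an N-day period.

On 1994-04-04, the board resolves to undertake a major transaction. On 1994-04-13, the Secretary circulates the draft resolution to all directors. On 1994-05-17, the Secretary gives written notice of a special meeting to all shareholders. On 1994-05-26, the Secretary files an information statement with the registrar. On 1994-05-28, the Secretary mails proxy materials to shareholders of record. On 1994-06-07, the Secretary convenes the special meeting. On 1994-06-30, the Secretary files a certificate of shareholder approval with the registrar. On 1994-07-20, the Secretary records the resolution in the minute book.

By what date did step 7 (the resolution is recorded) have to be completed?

The certificate of approval is filed on 1994-06-30; the 14-day comment period therefore ends 1994-07-14, and step 7 runs from that date. The window is 5–42 days after 1994-07-14; it closes on 1994-08-25.

1994-08-25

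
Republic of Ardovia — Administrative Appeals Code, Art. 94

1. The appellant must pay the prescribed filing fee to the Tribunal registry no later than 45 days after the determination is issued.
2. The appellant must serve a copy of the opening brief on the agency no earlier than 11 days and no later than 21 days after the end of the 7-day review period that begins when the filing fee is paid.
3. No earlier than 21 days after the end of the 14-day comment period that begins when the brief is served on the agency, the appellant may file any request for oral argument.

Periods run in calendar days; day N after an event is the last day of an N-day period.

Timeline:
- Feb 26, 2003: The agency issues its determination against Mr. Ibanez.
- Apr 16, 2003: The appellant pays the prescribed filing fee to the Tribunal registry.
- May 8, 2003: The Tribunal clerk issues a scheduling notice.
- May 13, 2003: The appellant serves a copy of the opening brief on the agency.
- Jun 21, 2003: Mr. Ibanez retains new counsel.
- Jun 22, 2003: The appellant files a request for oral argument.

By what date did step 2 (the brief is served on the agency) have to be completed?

May 14, 2003

The filing fee is paid on Apr 16, 2003; the 7-day review period therefore ends Apr 23, 2003, and step 2 runs from that date. The window is 11–21 days after Apr 23, 2003; it closes on May 14, 2003.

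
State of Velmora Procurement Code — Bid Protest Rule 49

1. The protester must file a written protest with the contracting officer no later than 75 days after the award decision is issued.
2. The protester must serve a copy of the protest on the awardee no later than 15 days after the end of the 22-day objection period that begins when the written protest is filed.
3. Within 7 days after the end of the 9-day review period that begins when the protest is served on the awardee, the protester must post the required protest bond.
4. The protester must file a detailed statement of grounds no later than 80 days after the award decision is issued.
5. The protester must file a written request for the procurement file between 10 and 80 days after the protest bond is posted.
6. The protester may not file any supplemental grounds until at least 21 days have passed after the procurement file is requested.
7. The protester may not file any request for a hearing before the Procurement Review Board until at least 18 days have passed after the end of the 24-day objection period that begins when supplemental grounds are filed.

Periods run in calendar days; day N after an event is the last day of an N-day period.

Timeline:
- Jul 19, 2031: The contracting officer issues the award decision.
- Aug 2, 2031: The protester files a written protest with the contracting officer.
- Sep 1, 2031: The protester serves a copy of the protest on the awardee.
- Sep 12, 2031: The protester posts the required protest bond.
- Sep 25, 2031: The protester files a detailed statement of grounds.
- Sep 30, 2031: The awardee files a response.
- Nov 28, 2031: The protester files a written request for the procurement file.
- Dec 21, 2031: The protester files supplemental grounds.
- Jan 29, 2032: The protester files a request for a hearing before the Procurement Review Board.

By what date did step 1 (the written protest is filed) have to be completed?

Step 1 runs from Jul 19, 2031, when the award decision is issued. 75 days after Jul 19, 2031 is Oct 2, 2031.

Oct 2, 2031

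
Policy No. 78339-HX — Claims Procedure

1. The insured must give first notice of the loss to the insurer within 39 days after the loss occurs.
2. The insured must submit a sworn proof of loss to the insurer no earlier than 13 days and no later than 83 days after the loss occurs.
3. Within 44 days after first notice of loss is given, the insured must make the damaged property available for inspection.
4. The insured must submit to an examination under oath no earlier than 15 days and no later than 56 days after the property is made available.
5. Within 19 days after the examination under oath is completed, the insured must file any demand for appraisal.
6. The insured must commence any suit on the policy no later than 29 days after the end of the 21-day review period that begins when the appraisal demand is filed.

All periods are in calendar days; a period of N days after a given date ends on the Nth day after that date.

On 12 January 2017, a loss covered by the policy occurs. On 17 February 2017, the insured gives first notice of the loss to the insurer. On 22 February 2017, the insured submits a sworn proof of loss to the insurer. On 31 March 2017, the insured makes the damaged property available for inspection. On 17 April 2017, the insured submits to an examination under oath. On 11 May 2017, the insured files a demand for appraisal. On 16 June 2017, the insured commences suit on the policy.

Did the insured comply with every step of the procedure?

Step 1: 39 days after 12 January 2017 (when the loss occurs) is 20 February 2017; completed 17 February 2017, before the deadline.
Step 2: the window is 13–83 days after 12 January 2017 (when the loss occurs), so 25 January 2017 through 5 April 2017; done 22 February 2017 — within the window.
Step 3: 44 days after 17 February 2017 (when first notice of loss is given) is 2 April 2017; 31 March 2017 is within that limit.
Step 4: the window is 15–56 days after 31 March 2017 (when the property is made available), so 15 April 2017 through 26 May 2017; done 17 April 2017, which is between those dates.
Step 5: 19 days after 17 April 2017 (when the examination under oath is completed) is 6 May 2017; 11 May 2017 misses that deadline by 5 days.

No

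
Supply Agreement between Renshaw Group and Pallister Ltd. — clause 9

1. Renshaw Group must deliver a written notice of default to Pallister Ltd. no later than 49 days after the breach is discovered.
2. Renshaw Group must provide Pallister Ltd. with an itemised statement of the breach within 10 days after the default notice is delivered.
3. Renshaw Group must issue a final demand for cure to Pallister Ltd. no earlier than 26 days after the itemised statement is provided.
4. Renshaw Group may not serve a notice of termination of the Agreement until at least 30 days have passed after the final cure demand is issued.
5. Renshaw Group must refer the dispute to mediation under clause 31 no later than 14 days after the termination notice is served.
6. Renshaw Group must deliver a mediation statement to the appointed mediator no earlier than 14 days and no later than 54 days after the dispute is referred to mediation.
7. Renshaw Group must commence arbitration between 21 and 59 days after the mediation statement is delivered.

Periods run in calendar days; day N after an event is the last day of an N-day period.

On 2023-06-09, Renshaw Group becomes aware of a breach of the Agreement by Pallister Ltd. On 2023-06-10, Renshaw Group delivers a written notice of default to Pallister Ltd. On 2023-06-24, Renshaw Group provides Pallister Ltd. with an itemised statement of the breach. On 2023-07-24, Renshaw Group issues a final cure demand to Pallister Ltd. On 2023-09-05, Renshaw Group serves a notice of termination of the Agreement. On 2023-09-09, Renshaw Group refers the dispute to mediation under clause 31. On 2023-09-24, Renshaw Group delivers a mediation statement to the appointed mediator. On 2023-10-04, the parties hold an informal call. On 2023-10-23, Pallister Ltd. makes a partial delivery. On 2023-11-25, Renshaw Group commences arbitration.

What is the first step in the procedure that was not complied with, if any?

Step 2

(1) due by 2023-06-09 + 49 days = 2023-07-28; done 2023-06-10 — timely.
(2) due by 2023-06-10 + 10 days = 2023-06-20; done 2023-06-24 — 4 days late.
That is the first point of non-compliance.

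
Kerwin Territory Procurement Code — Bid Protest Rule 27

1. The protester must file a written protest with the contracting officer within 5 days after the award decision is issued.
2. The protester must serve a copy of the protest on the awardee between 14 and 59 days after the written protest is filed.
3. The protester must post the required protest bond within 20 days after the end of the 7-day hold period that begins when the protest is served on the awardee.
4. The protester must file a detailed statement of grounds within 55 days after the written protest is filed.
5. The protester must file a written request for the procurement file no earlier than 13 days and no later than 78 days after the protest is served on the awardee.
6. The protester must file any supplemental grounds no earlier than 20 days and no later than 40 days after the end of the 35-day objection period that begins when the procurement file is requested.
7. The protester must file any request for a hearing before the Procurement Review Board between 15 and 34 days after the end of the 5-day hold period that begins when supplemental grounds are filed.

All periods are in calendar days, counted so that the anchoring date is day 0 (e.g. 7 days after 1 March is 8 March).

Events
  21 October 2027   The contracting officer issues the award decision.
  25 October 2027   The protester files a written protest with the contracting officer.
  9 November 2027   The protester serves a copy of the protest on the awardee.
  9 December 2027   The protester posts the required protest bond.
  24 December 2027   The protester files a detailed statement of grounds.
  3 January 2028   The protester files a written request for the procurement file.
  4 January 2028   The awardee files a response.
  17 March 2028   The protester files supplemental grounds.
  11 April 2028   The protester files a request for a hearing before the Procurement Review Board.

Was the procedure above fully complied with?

Step 1 — counting 5 days from 21 October 2027 (when the award decision is issued) gives a deadline of 26 October 2027; completed 25 October 2027, before the deadline.
Step 2 — 14 and 59 days from 25 October 2027 (when the written protest is filed) are 8 November 2027 and 23 December 2027 respectively; 9 November 2027 falls inside that range.
Step 3 — counting 20 days from 16 November 2027 (end of the 7-day hold period, which began when the protest is served on the awardee on 9 November 2027) gives a deadline of 6 December 2027; not done until 9 December 2027, 3 days after the deadline.
No need to go further; step 3 was not satisfied.

No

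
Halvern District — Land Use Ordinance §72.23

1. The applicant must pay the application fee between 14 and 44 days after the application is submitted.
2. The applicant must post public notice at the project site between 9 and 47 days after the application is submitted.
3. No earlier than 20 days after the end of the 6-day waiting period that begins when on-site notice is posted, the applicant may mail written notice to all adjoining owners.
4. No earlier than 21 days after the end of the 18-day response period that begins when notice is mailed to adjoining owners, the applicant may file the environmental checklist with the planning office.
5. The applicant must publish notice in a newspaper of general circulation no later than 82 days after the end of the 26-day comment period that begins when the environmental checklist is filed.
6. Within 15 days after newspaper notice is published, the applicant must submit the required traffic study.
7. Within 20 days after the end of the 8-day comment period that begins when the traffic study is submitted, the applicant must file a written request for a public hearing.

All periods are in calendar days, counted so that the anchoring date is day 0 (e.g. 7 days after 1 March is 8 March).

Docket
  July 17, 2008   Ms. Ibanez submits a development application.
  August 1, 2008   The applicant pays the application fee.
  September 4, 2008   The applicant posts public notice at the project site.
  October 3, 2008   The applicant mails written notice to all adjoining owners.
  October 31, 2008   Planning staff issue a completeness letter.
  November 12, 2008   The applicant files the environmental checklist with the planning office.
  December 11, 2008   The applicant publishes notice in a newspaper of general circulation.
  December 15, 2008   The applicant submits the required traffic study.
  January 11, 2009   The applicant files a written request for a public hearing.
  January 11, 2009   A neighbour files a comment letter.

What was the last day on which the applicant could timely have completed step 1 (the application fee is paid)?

Step 1 runs from July 17, 2008, when the application is submitted. The window is 14–44 days after July 17, 2008; it closes on August 30, 2008.

August 30, 2008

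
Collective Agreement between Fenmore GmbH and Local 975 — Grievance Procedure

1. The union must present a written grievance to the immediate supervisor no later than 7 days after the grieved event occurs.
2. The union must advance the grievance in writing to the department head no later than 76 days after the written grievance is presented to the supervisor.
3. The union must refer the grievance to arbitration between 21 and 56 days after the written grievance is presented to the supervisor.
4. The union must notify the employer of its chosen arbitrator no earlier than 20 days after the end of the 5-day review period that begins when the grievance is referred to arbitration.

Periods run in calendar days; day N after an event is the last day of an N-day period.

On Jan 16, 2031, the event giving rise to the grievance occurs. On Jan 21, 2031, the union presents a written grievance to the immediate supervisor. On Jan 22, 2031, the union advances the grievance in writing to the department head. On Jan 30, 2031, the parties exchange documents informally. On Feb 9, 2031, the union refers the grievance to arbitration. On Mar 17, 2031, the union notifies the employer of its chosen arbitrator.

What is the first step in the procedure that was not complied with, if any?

Step 3

Step 1: 7 days after Jan 16, 2031 (when the grieved event occurs) is Jan 23, 2031; done Jan 21, 2031 — timely.
Step 2: 76 days after Jan 21, 2031 (when the written grievance is presented to the supervisor) is Apr 7, 2031; Jan 22, 2031 is within that limit.
Step 3: the window is 21–56 days after Jan 21, 2031 (when the written grievance is presented to the supervisor), so Feb 11, 2031 through Mar 18, 2031; Feb 9, 2031 is 2 days too early.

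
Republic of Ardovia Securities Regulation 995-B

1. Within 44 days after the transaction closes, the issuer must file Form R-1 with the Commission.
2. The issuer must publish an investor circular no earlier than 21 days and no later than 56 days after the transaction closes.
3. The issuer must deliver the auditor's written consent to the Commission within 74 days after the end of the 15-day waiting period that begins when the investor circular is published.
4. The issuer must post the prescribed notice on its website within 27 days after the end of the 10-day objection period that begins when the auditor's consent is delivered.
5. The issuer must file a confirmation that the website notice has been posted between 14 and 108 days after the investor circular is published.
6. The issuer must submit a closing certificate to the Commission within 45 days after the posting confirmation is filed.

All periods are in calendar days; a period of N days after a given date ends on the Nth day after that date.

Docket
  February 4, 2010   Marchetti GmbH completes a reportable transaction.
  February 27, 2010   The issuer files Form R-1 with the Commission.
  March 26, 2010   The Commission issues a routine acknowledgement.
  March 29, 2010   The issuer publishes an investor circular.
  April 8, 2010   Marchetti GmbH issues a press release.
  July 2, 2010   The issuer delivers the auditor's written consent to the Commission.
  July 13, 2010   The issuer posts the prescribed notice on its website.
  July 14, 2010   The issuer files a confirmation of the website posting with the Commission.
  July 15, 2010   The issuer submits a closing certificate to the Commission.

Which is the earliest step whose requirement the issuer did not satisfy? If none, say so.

Step 3

(1) due by February 4, 2010 + 44 days = March 20, 2010; February 27, 2010 is within that limit.
(2) the permitted window runs from February 4, 2010 + 21 = February 25, 2010 to February 4, 2010 + 56 = April 1, 2010; March 29, 2010 falls inside that range.
(3) due by April 13, 2010 + 74 days = June 26, 2010; not done until July 2, 2010, 6 days after the deadline.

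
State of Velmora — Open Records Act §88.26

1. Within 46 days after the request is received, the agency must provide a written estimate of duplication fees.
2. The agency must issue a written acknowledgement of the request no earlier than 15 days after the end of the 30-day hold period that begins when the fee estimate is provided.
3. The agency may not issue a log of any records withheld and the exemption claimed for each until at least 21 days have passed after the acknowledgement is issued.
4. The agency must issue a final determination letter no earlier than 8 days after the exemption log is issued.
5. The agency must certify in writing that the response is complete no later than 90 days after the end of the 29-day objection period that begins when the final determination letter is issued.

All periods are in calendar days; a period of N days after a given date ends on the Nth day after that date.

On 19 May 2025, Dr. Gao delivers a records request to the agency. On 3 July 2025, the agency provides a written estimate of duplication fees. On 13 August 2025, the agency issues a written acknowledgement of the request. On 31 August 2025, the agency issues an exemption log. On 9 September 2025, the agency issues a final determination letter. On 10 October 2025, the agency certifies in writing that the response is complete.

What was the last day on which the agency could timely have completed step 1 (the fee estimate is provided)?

4 July 2025

Step 1 runs from 19 May 2025, when the request is received. 46 days after 19 May 2025 is 4 July 2025.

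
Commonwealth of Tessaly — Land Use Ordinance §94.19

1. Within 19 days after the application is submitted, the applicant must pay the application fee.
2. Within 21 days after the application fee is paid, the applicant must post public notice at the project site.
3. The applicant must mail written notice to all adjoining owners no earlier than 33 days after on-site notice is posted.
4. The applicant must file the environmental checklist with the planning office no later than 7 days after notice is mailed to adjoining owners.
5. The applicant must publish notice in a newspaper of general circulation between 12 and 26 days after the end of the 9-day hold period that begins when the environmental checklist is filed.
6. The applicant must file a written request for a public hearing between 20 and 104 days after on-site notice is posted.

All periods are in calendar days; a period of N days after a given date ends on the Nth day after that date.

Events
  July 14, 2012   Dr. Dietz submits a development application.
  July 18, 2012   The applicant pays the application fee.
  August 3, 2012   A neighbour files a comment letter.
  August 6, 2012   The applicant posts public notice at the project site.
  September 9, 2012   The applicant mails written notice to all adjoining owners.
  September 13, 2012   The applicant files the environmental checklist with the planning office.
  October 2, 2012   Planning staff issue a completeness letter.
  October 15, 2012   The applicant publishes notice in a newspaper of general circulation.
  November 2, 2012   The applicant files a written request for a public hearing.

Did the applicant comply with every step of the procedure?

Yes

Step 1 — counting 19 days from July 14, 2012 (when the application is submitted) gives a deadline of August 2, 2012; done July 18, 2012 — timely.
Step 2 — counting 21 days from July 18, 2012 (when the application fee is paid) gives a deadline of August 8, 2012; completed August 6, 2012, before the deadline.
Step 3 — must wait 33 days from August 6, 2012 (when on-site notice is posted), so not before September 8, 2012; done September 9, 2012, after the minimum wait.
Step 4 — counting 7 days from September 9, 2012 (when notice is mailed to adjoining owners) gives a deadline of September 16, 2012; completed September 13, 2012, before the deadline.
Step 5 — 12 and 26 days from September 22, 2012 (end of the 9-day hold period, which began when the environmental checklist is filed on September 13, 2012) are October 4, 2012 and October 18, 2012 respectively; done October 15, 2012, which is between those dates.
Step 6 — 20 and 104 days from August 6, 2012 (when on-site notice is posted) are August 26, 2012 and November 18, 2012 respectively; done November 2, 2012, which is between those dates.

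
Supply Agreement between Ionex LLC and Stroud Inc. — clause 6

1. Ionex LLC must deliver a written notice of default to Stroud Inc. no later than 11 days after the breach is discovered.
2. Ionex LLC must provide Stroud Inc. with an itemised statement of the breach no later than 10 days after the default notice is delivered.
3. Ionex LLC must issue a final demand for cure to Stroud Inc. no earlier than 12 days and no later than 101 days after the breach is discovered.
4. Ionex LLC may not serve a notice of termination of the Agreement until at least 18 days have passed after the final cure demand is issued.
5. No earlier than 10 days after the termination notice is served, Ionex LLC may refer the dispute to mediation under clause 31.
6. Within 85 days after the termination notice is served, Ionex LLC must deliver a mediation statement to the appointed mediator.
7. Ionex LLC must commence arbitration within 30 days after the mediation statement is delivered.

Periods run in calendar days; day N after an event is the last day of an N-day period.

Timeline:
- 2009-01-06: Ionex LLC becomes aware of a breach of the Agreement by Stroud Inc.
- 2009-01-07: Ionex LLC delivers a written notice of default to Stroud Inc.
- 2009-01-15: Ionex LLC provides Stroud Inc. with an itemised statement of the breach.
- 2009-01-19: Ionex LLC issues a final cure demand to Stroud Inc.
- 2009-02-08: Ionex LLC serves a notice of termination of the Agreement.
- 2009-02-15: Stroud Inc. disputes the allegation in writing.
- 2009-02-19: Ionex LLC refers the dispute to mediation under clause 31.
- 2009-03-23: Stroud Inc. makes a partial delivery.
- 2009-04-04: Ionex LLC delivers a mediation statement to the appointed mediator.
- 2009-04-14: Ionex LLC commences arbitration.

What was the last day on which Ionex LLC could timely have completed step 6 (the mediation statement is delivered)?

2009-05-04

Step 6 runs from 2009-02-08, when the termination notice is served. 85 days after 2009-02-08 is 2009-05-04.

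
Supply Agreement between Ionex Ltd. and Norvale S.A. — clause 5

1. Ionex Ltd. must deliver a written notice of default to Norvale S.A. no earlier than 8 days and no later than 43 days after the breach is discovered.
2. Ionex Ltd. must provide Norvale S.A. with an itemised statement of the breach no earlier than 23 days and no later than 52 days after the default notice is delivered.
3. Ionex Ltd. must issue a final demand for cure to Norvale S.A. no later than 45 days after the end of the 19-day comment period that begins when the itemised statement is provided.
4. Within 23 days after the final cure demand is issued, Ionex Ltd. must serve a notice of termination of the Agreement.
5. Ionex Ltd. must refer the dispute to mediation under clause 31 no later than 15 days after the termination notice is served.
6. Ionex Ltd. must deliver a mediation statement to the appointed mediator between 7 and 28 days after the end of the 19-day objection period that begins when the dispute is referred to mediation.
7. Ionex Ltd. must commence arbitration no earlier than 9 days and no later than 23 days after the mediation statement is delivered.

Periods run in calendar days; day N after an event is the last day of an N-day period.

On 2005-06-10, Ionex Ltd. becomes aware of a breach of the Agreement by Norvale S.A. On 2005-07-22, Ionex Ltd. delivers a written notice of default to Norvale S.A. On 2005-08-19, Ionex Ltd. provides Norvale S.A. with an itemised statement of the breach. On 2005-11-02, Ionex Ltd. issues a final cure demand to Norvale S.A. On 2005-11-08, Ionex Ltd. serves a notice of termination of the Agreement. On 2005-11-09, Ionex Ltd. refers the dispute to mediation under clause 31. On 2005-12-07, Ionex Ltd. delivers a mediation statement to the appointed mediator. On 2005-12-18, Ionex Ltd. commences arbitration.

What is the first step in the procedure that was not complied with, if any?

Step 1 — 8 and 43 days from 2005-06-10 (when the breach is discovered) are 2005-06-18 and 2005-07-23 respectively; done 2005-07-22, which is between those dates.
Step 2 — 23 and 52 days from 2005-07-22 (when the default notice is delivered) are 2005-08-14 and 2005-09-12 respectively; 2005-08-19 falls inside that range.
Step 3 — counting 45 days from 2005-09-07 (end of the 19-day comment period, which began when the itemised statement is provided on 2005-08-19) gives a deadline of 2005-10-22; not done until 2005-11-02, 11 days after the deadline.
The procedure was therefore not followed at step 3.

Step 3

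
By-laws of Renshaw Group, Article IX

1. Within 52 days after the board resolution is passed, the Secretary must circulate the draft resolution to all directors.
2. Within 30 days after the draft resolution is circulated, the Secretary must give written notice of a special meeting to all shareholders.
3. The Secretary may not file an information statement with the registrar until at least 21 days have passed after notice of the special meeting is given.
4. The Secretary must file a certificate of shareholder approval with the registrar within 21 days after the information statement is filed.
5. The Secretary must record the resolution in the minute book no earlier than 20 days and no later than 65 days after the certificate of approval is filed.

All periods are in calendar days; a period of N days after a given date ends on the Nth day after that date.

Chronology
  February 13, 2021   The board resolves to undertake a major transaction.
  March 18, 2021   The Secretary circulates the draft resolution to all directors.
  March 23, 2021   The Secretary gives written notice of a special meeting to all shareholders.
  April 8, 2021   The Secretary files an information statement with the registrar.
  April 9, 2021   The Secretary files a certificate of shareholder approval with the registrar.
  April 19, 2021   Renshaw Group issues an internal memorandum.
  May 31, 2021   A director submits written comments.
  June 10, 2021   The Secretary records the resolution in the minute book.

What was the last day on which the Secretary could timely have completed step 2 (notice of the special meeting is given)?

April 17, 2021

Step 2 runs from March 18, 2021, when the draft resolution is circulated. 30 days after March 18, 2021 is April 17, 2021.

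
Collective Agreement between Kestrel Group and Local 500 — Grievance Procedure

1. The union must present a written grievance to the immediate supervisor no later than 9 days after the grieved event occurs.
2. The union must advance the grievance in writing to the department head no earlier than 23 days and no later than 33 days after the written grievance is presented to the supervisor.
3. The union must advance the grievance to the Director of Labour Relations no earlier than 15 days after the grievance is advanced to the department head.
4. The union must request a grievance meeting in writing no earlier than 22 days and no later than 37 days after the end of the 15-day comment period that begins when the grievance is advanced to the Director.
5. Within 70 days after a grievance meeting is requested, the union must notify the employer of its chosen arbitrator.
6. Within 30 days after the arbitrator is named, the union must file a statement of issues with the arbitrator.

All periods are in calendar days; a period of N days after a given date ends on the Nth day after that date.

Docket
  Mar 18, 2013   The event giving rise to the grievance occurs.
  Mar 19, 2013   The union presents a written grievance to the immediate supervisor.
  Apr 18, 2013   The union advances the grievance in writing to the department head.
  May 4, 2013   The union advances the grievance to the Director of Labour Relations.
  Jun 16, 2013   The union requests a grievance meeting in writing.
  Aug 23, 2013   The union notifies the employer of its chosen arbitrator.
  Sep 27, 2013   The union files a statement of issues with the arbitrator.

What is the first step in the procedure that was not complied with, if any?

Step 6

Step 1 — counting 9 days from Mar 18, 2013 (when the grieved event occurs) gives a deadline of Mar 27, 2013; completed Mar 19, 2013, before the deadline.
Step 2 — 23 and 33 days from Mar 19, 2013 (when the written grievance is presented to the supervisor) are Apr 11, 2013 and Apr 21, 2013 respectively; done Apr 18, 2013, which is between those dates.
Step 3 — must wait 15 days from Apr 18, 2013 (when the grievance is advanced to the department head), so not before May 3, 2013; May 4, 2013 is on or after that date.
Step 4 — 22 and 37 days from May 19, 2013 (end of the 15-day comment period, which began when the grievance is advanced to the Director on May 4, 2013) are Jun 10, 2013 and Jun 25, 2013 respectively; Jun 16, 2013 falls inside that range.
Step 5 — counting 70 days from Jun 16, 2013 (when a grievance meeting is requested) gives a deadline of Aug 25, 2013; done Aug 23, 2013 — timely.
Step 6 — counting 30 days from Aug 23, 2013 (when the arbitrator is named) gives a deadline of Sep 22, 2013; Sep 27, 2013 misses that deadline by 5 days.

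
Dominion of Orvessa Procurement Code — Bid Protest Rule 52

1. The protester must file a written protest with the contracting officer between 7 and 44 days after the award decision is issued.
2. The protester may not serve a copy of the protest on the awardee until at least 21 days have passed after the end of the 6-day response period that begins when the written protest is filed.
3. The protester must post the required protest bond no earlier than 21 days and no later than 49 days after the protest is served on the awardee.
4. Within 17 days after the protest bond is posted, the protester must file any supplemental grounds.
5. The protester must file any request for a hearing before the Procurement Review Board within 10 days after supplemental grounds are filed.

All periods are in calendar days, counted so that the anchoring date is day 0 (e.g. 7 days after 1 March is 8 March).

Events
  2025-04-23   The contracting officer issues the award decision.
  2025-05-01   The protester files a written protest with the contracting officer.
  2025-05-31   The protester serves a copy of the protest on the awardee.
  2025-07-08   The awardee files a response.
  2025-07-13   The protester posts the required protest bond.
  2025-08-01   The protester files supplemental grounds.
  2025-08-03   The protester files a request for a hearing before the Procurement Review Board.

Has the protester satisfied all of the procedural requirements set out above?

Step 1 — 7 and 44 days from 2025-04-23 (when the award decision is issued) are 2025-04-30 and 2025-06-06 respectively; 2025-05-01 falls inside that range.
Step 2 — must wait 21 days from 2025-05-07 (end of the 6-day response period, which began when the written protest is filed on 2025-05-01), so not before 2025-05-28; done 2025-05-31, after the minimum wait.
Step 3 — 21 and 49 days from 2025-05-31 (when the protest is served on the awardee) are 2025-06-21 and 2025-07-19 respectively; 2025-07-13 falls inside that range.
Step 4 — counting 17 days from 2025-07-13 (when the protest bond is posted) gives a deadline of 2025-07-30; done 2025-08-01 — 2 days late.

No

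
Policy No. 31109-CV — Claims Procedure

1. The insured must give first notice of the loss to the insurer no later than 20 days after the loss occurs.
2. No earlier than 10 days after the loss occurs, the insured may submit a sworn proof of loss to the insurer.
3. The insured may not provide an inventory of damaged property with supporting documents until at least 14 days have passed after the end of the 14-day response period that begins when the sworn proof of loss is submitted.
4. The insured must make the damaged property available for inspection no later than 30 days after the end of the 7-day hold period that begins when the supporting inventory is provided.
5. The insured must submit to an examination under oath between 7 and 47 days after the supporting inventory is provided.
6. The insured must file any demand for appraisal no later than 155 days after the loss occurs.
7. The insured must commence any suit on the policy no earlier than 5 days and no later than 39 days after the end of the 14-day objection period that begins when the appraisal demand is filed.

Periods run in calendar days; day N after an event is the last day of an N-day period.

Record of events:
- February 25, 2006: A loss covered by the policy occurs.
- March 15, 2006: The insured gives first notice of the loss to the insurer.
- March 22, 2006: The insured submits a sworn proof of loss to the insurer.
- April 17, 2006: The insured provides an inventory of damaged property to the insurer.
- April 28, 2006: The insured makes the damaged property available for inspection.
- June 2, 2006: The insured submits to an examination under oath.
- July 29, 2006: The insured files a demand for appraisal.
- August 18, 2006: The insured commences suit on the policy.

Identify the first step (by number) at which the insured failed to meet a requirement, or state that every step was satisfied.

(1) due by February 25, 2006 + 20 days = March 17, 2006; completed March 15, 2006, before the deadline.
(2) permitted from February 25, 2006 + 10 days = March 7, 2006 onward; March 22, 2006 is on or after that date.
(3) permitted from April 5, 2006 + 14 days = April 19, 2006 onward; done April 17, 2006 — 2 days too early.
Later steps need not be reached.

Step 3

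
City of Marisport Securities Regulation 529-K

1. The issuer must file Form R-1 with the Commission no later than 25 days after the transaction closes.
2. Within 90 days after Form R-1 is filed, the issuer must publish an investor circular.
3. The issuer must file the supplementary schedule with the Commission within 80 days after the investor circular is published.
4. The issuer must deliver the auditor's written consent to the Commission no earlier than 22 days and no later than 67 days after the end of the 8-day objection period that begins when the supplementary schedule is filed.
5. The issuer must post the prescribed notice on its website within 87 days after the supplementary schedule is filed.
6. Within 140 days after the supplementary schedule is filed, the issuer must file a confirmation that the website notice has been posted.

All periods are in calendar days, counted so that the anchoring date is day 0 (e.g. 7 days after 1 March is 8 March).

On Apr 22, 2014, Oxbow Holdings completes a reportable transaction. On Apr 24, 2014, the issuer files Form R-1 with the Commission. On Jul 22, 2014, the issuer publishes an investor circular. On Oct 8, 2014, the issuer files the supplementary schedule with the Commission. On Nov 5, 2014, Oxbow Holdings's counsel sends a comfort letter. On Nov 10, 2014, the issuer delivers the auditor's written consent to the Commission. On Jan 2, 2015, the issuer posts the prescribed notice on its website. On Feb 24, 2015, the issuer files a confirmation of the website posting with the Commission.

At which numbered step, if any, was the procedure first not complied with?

None — every step was satisfied

Step 1 — counting 25 days from Apr 22, 2014 (when the transaction closes) gives a deadline of May 17, 2014; completed Apr 24, 2014, before the deadline.
Step 2 — counting 90 days from Apr 24, 2014 (when Form R-1 is filed) gives a deadline of Jul 23, 2014; done Jul 22, 2014 — timely.
Step 3 — counting 80 days from Jul 22, 2014 (when the investor circular is published) gives a deadline of Oct 10, 2014; done Oct 8, 2014 — timely.
Step 4 — 22 and 67 days from Oct 16, 2014 (end of the 8-day objection period, which began when the supplementary schedule is filed on Oct 8, 2014) are Nov 7, 2014 and Dec 22, 2014 respectively; Nov 10, 2014 falls inside that range.
Step 5 — counting 87 days from Oct 8, 2014 (when the supplementary schedule is filed) gives a deadline of Jan 3, 2015; completed Jan 2, 2015, before the deadline.
Step 6 — counting 140 days from Oct 8, 2014 (when the supplementary schedule is filed) gives a deadline of Feb 25, 2015; Feb 24, 2015 is within that limit.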